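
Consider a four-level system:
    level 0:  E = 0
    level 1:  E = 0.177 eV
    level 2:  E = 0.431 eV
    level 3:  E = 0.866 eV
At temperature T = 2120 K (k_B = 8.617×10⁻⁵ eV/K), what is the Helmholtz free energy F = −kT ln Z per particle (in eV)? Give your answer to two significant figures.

k_BT = 8.617×10⁻⁵ × 2120 K = 0.1827 eV.
Eᵢ/kT = 0, 0.9688, 2.359, 4.740.
Z = Σ e^(−Eᵢ/kT) = e^(−0) + e^(−0.9688) + e^(−2.359) + e^(−4.740) = 1.000 + 0.3795 + 0.09451 + 0.008739 = 1.483.
F = −kT ln Z = −0.1827 × ln(1.483) = −0.1827 × 0.3941 = -0.072 eV.

-0.072 eV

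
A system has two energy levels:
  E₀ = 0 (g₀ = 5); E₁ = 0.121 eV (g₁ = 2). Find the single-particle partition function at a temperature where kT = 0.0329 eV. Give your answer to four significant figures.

Z = 5.051

Eᵢ/kT = 0, 3.67781.
Z = Σ gᵢe^(−Eᵢ/kT) = 5·e^(−0) + 2·e^(−3.67781) = 5.00000 + 0.0505565 = 5.05056.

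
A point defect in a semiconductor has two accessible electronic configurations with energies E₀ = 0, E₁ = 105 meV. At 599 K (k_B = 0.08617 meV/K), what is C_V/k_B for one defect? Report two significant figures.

0.42

k_BT = 0.08617 × 599 K = 51.62 meV.
Eᵢ/kT = 0, 2.034.
Z = Σ e^(−Eᵢ/kT) = e^(−0) + e^(−2.034) = 1.000 + 0.1308 = 1.131.
⟨E⟩ = 12.14 meV, ⟨E²⟩ = 1275 meV².
C_V/k_B = (⟨E²⟩ − ⟨E⟩²)/(kT)² = (1275 − 147.4)/2665 = 0.42.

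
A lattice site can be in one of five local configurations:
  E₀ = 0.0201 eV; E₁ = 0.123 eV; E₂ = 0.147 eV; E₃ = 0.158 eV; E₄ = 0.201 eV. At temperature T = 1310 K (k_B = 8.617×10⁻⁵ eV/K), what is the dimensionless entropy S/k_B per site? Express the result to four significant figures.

k_BT = 8.617×10⁻⁵ × 1310 K = 0.112883 eV.
Eᵢ/kT = 0.178060, 1.08962, 1.30223, 1.39968, 1.78060.
Z = Σ e^(−Eᵢ/kT) = e^(−0.178060) + e^(−1.08962) + e^(−1.30223) + e^(−1.39968) + e^(−1.78060) = 0.836892 + 0.336344 + 0.271925 + 0.246676 + 0.168537 = 1.86037.
⟨E⟩ = Σ EᵢPᵢ = 0.0919256 eV.
S/k_B = ln Z + ⟨E⟩/kT = ln(1.86037) + 0.0919256/0.112883 = 0.620775 + 0.814344 = 1.435.

1.435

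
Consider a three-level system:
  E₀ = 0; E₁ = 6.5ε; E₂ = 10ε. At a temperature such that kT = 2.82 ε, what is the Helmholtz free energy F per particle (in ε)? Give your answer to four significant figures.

Eᵢ/kT = 0, 2.30496, 3.54610.
Z = Σ e^(−Eᵢ/kT) = e^(−0) + e^(−2.30496) + e^(−3.54610) = 1.00000 + 0.0997628 + 0.0288369 = 1.12860.
F = −kT ln Z = −2.82 × ln(1.12860) = −2.82 × 0.120978 = -0.3412 ε.

-0.3412 ε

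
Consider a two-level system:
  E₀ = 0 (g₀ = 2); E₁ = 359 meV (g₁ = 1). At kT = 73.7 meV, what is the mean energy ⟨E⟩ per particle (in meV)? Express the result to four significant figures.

Eᵢ/kT = 0, 4.87110.
Z = Σ gᵢe^(−Eᵢ/kT) = 2·e^(−0) + 1·e^(−4.87110) = 2.00000 + 0.00766493 = 2.00766.
⟨E⟩ = Σ Eᵢ gᵢe^(−Eᵢ/kT) / Z = (0·2.00000 + 359·0.00766493) / 2.00766 = 1.371 meV.

1.371 meV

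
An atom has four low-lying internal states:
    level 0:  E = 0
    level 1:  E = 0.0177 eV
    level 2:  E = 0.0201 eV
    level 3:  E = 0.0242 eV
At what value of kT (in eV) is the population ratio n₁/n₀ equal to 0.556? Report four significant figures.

n₁/n₀ = exp[−(E₁−E₀)/kT] = 0.556.
⇒ (E₁−E₀)/kT = ln(1/0.556) = ln(1.79856) = 0.586986.
kT = 0.0177 eV / 0.586986 = 0.03015 eV.

0.03015 eV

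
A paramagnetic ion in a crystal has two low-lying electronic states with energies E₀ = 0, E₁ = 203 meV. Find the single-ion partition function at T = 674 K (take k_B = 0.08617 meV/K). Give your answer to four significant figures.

k_BT = 0.08617 × 674 K = 58.0786 meV.
Eᵢ/kT = 0, 3.49526.
Z = Σ e^(−Eᵢ/kT) = e^(−0) + e^(−3.49526) = 1.00000 + 0.0303409 = 1.03034.

Z = 1.030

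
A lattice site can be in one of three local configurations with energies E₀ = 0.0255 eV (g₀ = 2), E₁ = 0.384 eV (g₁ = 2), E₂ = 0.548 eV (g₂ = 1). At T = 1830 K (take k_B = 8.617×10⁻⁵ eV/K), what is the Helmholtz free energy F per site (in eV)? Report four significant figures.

k_BT = 8.617×10⁻⁵ × 1830 K = 0.157691 eV.
Eᵢ/kT = 0.161709, 2.43514, 3.47515.
Z = Σ gᵢe^(−Eᵢ/kT) = 2·e^(−0.161709) + 2·e^(−2.43514) + 1·e^(−3.47515) = 1.70138 + 0.175171 + 0.0309572 = 1.90751.
F = −kT ln Z = −0.157691 × ln(1.90751) = −0.157691 × 0.645799 = -0.1018 eV.

-0.1018 eV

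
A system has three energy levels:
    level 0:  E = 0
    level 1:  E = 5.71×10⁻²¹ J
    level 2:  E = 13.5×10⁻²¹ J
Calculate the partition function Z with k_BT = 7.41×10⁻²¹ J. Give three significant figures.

Eᵢ/kT = 0, 0.77058, 1.8219.
Z = Σ e^(−Eᵢ/kT) = e^(−0) + e^(−0.77058) + e^(−1.8219) = 1.0000 + 0.46274 + 0.16172 = 1.6245.

Z = 1.62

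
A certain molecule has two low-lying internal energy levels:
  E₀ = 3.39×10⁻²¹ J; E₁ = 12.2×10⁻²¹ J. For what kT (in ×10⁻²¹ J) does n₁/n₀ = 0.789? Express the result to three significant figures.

37.2 ×10⁻²¹ J

n₁/n₀ = exp[−(E₁−E₀)/kT] = 0.789.
⇒ (E₁−E₀)/kT = ln(1/0.789) = ln(1.2674) = 0.23697.
kT = 8.81 ×10⁻²¹ J / 0.23697 = 37.2 ×10⁻²¹ J.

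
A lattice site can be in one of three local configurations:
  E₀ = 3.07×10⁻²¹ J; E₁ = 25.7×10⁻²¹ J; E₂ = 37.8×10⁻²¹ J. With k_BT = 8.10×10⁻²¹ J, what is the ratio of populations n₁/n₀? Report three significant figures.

0.0612

n₁/n₀ = exp[−(E₁−E₀)/kT] = exp(−(22.63 ×10⁻²¹ J)/(8.10 ×10⁻²¹ J)) = exp(-2.7938) = 0.0612.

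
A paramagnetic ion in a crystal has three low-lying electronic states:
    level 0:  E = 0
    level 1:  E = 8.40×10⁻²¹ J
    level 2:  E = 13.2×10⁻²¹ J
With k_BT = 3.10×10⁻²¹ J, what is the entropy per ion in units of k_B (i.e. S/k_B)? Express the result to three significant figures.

Eᵢ/kT = 0, 2.7097, 4.2581.
Z = Σ e^(−Eᵢ/kT) = e^(−0) + e^(−2.7097) + e^(−4.2581) = 1.0000 + 0.066557 + 0.014149 = 1.0807.
⟨E⟩ = Σ EᵢPᵢ = 0.69015 ×10⁻²¹ J.
S/k_B = ln Z + ⟨E⟩/kT = ln(1.0807) + 0.69015/3.10 = 0.077609 + 0.22263 = 0.300.

0.300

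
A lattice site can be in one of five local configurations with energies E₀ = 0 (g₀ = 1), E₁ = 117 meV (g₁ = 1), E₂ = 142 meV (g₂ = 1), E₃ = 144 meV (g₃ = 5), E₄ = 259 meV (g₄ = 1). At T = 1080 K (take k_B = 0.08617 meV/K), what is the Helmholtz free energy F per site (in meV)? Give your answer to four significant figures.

k_BT = 0.08617 × 1080 K = 93.0636 meV.
Eᵢ/kT = 0, 1.25720, 1.52584, 1.54733, 2.78304.
Z = Σ gᵢe^(−Eᵢ/kT) = 1·e^(−0) + 1·e^(−1.25720) + 1·e^(−1.52584) + 5·e^(−1.54733) + 1·e^(−2.78304) = 1.00000 + 0.284449 + 0.217438 + 1.06408 + 0.0618502 = 2.62782.
F = −kT ln Z = −93.0636 × ln(2.62782) = −93.0636 × 0.966155 = -89.91 meV.

-89.91 meV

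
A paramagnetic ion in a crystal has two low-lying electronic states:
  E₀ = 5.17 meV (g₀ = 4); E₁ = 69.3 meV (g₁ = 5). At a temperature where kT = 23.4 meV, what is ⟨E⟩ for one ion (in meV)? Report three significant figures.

9.96 meV

Eᵢ/kT = 0.22094, 2.9615.
Z = Σ gᵢe^(−Eᵢ/kT) = 4·e^(−0.22094) + 5·e^(−2.9615) = 3.2071 + 0.25871 = 3.4658.
⟨E⟩ = Σ Eᵢ gᵢe^(−Eᵢ/kT) / Z = (5.17·3.2071 + 69.3·0.25871) / 3.4658 = 9.96 meV.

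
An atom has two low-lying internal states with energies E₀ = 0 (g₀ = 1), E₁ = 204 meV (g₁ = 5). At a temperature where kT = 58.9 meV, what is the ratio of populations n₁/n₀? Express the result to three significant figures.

0.157

n₁/n₀ = (g₁/g₀) exp[−(E₁−E₀)/kT] = (5/1) × exp(−(204 meV)/(58.9 meV)) = (5/1) × exp(-3.4635) = 0.157.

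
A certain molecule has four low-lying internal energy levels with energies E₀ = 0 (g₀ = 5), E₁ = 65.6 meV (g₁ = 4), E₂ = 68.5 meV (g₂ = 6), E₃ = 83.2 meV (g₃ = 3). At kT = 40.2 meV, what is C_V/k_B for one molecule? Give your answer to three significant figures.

Eᵢ/kT = 0, 1.6318, 1.7040, 2.0697.
Z = Σ gᵢe^(−Eᵢ/kT) = 5·e^(−0) + 4·e^(−1.6318) + 6·e^(−1.7040) + 3·e^(−2.0697) = 5.0000 + 0.78231 + 1.0917 + 0.37867 = 7.2527.
⟨E⟩ = 21.731 meV, ⟨E²⟩ = 1531.9 meV².
C_V/k_B = (⟨E²⟩ − ⟨E⟩²)/(kT)² = (1531.9 − 472.24)/1616.0 = 0.656.

0.656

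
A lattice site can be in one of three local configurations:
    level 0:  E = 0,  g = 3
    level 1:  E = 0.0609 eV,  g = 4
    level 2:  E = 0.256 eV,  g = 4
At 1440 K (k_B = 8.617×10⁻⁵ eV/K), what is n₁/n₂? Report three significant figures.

k_BT = 8.617×10⁻⁵ × 1440 K = 0.12408 eV.
n₁/n₂ = (g₁/g₂) exp[−(E₁−E₂)/kT] = (4/4) × exp(−(-0.1951 eV)/(0.12408 eV)) = (4/4) × exp(1.5724) = 4.82.

4.82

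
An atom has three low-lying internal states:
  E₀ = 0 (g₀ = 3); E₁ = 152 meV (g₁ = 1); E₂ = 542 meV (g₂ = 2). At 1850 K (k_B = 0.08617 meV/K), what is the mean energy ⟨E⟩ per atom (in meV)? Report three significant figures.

k_BT = 0.08617 × 1850 K = 159.41 meV.
Eᵢ/kT = 0, 0.95352, 3.4000.
Z = Σ gᵢe^(−Eᵢ/kT) = 3·e^(−0) + 1·e^(−0.95352) + 2·e^(−3.4000) = 3.0000 + 0.38538 + 0.066747 = 3.4521.
⟨E⟩ = Σ Eᵢ gᵢe^(−Eᵢ/kT) / Z = (0·3.0000 + 152·0.38538 + 542·0.066747) / 3.4521 = 27.4 meV.

27.4 meV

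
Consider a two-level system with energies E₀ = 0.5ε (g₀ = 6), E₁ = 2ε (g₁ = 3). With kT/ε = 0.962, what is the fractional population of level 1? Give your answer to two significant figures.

0.095

Eᵢ/kT = 0.5198, 2.079.
Z = Σ gᵢe^(−Eᵢ/kT) = 6·e^(−0.5198) + 3·e^(−2.079) = 3.568 + 0.3752 = 3.943.
P₁ = g₁ e^(−E₁/kT) / Z = 0.3752/3.943 = 0.095.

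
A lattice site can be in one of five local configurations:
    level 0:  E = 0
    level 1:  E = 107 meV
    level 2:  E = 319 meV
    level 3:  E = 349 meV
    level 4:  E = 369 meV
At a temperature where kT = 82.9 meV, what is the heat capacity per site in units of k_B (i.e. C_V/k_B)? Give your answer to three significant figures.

Eᵢ/kT = 0, 1.2907, 3.8480, 4.2099, 4.4511.
Z = Σ e^(−Eᵢ/kT) = e^(−0) + e^(−1.2907) + e^(−3.8480) + e^(−4.2099) + e^(−4.4511) = 1.0000 + 0.27508 + 0.021322 + 0.014848 + 0.011666 = 1.3229.
⟨E⟩ = 34.562 meV, ⟨E²⟩ = 6588.6 meV².
C_V/k_B = (⟨E²⟩ − ⟨E⟩²)/(kT)² = (6588.6 − 1194.5)/6872.4 = 0.785.

0.785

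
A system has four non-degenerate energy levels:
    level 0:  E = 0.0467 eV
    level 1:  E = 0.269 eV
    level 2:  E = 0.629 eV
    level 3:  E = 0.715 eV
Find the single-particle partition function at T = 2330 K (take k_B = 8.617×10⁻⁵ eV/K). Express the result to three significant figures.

Z = 1.13

k_BT = 8.617×10⁻⁵ × 2330 K = 0.20078 eV.
Eᵢ/kT = 0.23259, 1.3398, 3.1328, 3.5611.
Z = Σ e^(−Eᵢ/kT) = e^(−0.23259) + e^(−1.3398) + e^(−3.1328) + e^(−3.5611) = 0.79248 + 0.26190 + 0.043596 + 0.028408 = 1.1264.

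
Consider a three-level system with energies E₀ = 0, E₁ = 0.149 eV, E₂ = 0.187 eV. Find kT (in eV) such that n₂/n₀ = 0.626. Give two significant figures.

n₂/n₀ = exp[−(E₂−E₀)/kT] = 0.626.
⇒ (E₂−E₀)/kT = ln(1/0.626) = ln(1.597) = 0.4681.
kT = 0.187 eV / 0.4681 = 0.40 eV.

0.40 eV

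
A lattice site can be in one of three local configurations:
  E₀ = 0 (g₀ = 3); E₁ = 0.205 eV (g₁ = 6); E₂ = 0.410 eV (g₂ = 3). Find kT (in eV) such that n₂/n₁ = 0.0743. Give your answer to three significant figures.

0.108 eV

n₂/n₁ = (g₂/g₁) exp[−(E₂−E₁)/kT] = 0.0743.
⇒ (E₂−E₁)/kT = ln((3/6)/0.0743) = ln(6.7295) = 1.9065.
kT = 0.205 eV / 1.9065 = 0.108 eV.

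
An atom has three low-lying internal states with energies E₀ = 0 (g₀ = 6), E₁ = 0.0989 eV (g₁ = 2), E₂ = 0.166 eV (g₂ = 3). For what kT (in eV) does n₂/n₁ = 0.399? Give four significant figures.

n₂/n₁ = (g₂/g₁) exp[−(E₂−E₁)/kT] = 0.399.
⇒ (E₂−E₁)/kT = ln((3/2)/0.399) = ln(3.75940) = 1.32426.
kT = 0.0671 eV / 1.32426 = 0.05067 eV.

0.05067 eV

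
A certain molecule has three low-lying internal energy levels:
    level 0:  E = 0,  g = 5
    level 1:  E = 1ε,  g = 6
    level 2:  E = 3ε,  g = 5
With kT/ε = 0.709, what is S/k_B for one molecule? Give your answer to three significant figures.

Eᵢ/kT = 0, 1.4104, 4.2313.
Z = Σ gᵢe^(−Eᵢ/kT) = 5·e^(−0) + 6·e^(−1.4104) + 5·e^(−4.2313) = 5.0000 + 1.4643 + 0.072667 = 6.5370.
⟨E⟩ = Σ EᵢPᵢ = 0.25735 ε.
S/k_B = ln Z + ⟨E⟩/kT = ln(6.5370) + 0.25735/0.709 = 1.8775 + 0.36298 = 2.24.

2.24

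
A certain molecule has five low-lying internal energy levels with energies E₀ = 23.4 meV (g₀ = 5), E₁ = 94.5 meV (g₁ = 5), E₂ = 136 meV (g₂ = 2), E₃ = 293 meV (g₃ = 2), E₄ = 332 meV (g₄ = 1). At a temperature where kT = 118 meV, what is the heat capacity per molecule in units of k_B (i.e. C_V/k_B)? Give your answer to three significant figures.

0.251

Eᵢ/kT = 0.19831, 0.80085, 1.1525, 2.4831, 2.8136.
Z = Σ gᵢe^(−Eᵢ/kT) = 5·e^(−0.19831) + 5·e^(−0.80085) + 2·e^(−1.1525) + 2·e^(−2.4831) + 1·e^(−2.8136) = 4.1006 + 2.2447 + 0.63169 + 0.16697 + 0.059989 = 7.2039.
⟨E⟩ = 64.247 meV, ⟨E²⟩ = 7623.8 meV².
C_V/k_B = (⟨E²⟩ − ⟨E⟩²)/(kT)² = (7623.8 − 4127.7)/13924 = 0.251.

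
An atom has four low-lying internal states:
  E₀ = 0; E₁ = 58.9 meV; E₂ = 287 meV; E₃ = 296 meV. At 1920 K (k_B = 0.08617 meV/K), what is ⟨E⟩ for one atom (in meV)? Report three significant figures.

k_BT = 0.08617 × 1920 K = 165.45 meV.
Eᵢ/kT = 0, 0.35600, 1.7347, 1.7891.
Z = Σ e^(−Eᵢ/kT) = e^(−0) + e^(−0.35600) + e^(−1.7347) + e^(−1.7891) = 1.0000 + 0.70047 + 0.17645 + 0.16711 = 2.0440.
⟨E⟩ = Σ Eᵢ e^(−Eᵢ/kT) / Z = (0·1.0000 + 58.9·0.70047 + 287·0.17645 + 296·0.16711) / 2.0440 = 69.2 meV.

69.2 meV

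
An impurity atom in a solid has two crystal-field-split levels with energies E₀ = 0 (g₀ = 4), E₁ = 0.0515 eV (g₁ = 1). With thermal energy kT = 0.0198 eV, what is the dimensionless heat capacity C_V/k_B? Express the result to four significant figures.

0.1210

Eᵢ/kT = 0, 2.60101.
Z = Σ gᵢe^(−Eᵢ/kT) = 4·e^(−0) + 1·e^(−2.60101) = 4.00000 + 0.0741986 = 4.07420.
⟨E⟩ = 0.000937909 eV, ⟨E²⟩ = 0.0000483023 eV².
C_V/k_B = (⟨E²⟩ − ⟨E⟩²)/(kT)² = (0.0000483023 − 0.000000879673)/0.000392040 = 0.1210.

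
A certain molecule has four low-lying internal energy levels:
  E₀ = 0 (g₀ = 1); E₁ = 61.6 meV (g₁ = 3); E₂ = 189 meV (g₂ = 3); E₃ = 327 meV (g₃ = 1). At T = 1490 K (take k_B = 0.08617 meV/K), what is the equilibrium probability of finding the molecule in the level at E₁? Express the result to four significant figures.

k_BT = 0.08617 × 1490 K = 128.393 meV.
Eᵢ/kT = 0, 0.479777, 1.47204, 2.54687.
Z = Σ gᵢe^(−Eᵢ/kT) = 1·e^(−0) + 3·e^(−0.479777) + 3·e^(−1.47204) + 1·e^(−2.54687) = 1.00000 + 1.85676 + 0.688371 + 0.0783264 = 3.62346.
P₁ = g₁ e^(−E₁/kT) / Z = 1.85676/3.62346 = 0.5124.

0.5124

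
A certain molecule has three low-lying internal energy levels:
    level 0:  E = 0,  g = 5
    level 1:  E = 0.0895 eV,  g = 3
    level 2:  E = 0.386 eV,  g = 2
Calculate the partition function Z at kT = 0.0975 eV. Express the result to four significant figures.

Z = 6.236

Eᵢ/kT = 0, 0.917949, 3.95897.
Z = Σ gᵢe^(−Eᵢ/kT) = 5·e^(−0) + 3·e^(−0.917949) + 2·e^(−3.95897) = 5.00000 + 1.19801 + 0.0381655 = 6.23618.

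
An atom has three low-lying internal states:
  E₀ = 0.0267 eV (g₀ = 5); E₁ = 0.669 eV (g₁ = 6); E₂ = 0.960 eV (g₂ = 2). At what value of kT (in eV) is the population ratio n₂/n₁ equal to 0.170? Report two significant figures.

n₂/n₁ = (g₂/g₁) exp[−(E₂−E₁)/kT] = 0.170.
⇒ (E₂−E₁)/kT = ln((2/6)/0.170) = ln(1.961) = 0.6735.
kT = 0.291 eV / 0.6735 = 0.43 eV.

0.43 eV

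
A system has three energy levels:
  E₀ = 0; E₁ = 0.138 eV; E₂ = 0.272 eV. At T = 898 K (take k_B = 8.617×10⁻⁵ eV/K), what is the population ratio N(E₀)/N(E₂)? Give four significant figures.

k_BT = 8.617×10⁻⁵ × 898 K = 0.0773807 eV.
n₀/n₂ = exp[−(E₀−E₂)/kT] = exp(−(-0.272 eV)/(0.0773807 eV)) = exp(3.51509) = 33.62.

33.62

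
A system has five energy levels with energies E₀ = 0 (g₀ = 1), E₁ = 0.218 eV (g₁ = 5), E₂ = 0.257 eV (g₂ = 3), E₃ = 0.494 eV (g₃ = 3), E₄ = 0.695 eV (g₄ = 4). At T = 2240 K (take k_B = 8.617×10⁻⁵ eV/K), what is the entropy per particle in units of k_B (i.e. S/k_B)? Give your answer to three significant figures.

k_BT = 8.617×10⁻⁵ × 2240 K = 0.19302 eV.
Eᵢ/kT = 0, 1.1294, 1.3315, 2.5593, 3.6007.
Z = Σ gᵢe^(−Eᵢ/kT) = 1·e^(−0) + 5·e^(−1.1294) + 3·e^(−1.3315) + 3·e^(−2.5593) + 4·e^(−3.6007) = 1.0000 + 1.6161 + 0.79224 + 0.23208 + 0.10922 = 3.7496.
⟨E⟩ = Σ EᵢPᵢ = 0.19908 eV.
S/k_B = ln Z + ⟨E⟩/kT = ln(3.7496) + 0.19908/0.19302 = 1.3216 + 1.0314 = 2.35.

2.35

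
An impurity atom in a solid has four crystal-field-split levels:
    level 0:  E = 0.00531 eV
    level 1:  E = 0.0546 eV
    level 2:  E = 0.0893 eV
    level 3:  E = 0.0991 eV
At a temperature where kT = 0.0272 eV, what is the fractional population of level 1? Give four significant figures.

Eᵢ/kT = 0.195221, 2.00735, 3.28309, 3.64338.
Z = Σ e^(−Eᵢ/kT) = e^(−0.195221) + e^(−2.00735) + e^(−3.28309) + e^(−3.64338) = 0.822653 + 0.134344 + 0.0375122 + 0.0261638 = 1.02067.
P₁ = e^(−E₁/kT) / Z = 0.134344/1.02067 = 0.1316.

0.1316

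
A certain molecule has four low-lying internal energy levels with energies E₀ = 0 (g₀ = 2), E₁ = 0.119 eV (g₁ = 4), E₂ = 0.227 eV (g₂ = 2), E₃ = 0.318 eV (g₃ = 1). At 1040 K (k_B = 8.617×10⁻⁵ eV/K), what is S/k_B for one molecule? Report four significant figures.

k_BT = 8.617×10⁻⁵ × 1040 K = 0.0896168 eV.
Eᵢ/kT = 0, 1.32788, 2.53301, 3.54844.
Z = Σ gᵢe^(−Eᵢ/kT) = 2·e^(−0) + 4·e^(−1.32788) + 2·e^(−2.53301) + 1·e^(−3.54844) = 2.00000 + 1.06015 + 0.158839 + 0.0287695 = 3.24776.
⟨E⟩ = Σ EᵢPᵢ = 0.0527634 eV.
S/k_B = ln Z + ⟨E⟩/kT = ln(3.24776) + 0.0527634/0.0896168 = 1.17797 + 0.588767 = 1.767.

1.767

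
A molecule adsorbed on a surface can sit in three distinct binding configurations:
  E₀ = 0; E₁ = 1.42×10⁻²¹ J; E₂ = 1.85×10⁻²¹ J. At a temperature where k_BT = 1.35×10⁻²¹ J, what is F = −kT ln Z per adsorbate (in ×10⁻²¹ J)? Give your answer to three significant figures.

Eᵢ/kT = 0, 1.0519, 1.3704.
Z = Σ e^(−Eᵢ/kT) = e^(−0) + e^(−1.0519) + e^(−1.3704) = 1.0000 + 0.34927 + 0.25401 = 1.6033.
F = −kT ln Z = −1.35 × ln(1.6033) = −1.35 × 0.47206 = -0.637 ×10⁻²¹ J.

-0.637 ×10⁻²¹ J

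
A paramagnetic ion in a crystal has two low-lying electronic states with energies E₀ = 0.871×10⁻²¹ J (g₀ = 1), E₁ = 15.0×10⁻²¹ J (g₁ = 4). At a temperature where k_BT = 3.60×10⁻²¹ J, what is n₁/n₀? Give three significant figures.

0.0790

n₁/n₀ = (g₁/g₀) exp[−(E₁−E₀)/kT] = (4/1) × exp(−(14.129 ×10⁻²¹ J)/(3.60 ×10⁻²¹ J)) = (4/1) × exp(-3.9247) = 0.0790.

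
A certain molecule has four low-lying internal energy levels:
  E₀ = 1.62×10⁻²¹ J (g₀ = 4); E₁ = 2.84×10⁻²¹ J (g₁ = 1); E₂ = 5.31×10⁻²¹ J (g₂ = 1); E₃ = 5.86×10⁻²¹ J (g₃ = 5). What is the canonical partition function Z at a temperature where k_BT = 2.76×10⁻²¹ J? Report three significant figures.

Z = 3.33

Eᵢ/kT = 0.58696, 1.0290, 1.9239, 2.1232.
Z = Σ gᵢe^(−Eᵢ/kT) = 4·e^(−0.58696) + 1·e^(−1.0290) + 1·e^(−1.9239) + 5·e^(−2.1232) = 2.2241 + 0.35736 + 0.14604 + 0.59824 = 3.3257.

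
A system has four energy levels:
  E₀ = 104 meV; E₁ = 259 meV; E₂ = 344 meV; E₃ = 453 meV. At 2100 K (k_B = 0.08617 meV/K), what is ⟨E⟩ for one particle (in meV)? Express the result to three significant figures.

202 meV

k_BT = 0.08617 × 2100 K = 180.96 meV.
Eᵢ/kT = 0.57471, 1.4313, 1.9010, 2.5033.
Z = Σ e^(−Eᵢ/kT) = e^(−0.57471) + e^(−1.4313) + e^(−1.9010) + e^(−2.5033) = 0.56287 + 0.23900 + 0.14942 + 0.081815 = 1.0331.
⟨E⟩ = Σ Eᵢ e^(−Eᵢ/kT) / Z = (104·0.56287 + 259·0.23900 + 344·0.14942 + 453·0.081815) / 1.0331 = 202 meV.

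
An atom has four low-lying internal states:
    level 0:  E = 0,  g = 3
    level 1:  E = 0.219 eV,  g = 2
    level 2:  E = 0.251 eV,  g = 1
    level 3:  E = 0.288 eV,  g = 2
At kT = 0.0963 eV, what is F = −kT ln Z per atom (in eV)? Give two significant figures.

-0.12 eV

Eᵢ/kT = 0, 2.274, 2.606, 2.991.
Z = Σ gᵢe^(−Eᵢ/kT) = 3·e^(−0) + 2·e^(−2.274) + 1·e^(−2.606) + 2·e^(−2.991) = 3.000 + 0.2058 + 0.07383 + 0.1005 = 3.380.
F = −kT ln Z = −0.0963 × ln(3.380) = −0.0963 × 1.218 = -0.12 eV.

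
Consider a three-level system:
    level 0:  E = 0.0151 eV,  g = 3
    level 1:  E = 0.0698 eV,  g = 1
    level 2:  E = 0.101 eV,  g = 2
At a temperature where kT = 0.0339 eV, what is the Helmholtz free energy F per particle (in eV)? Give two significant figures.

Eᵢ/kT = 0.4454, 2.059, 2.979.
Z = Σ gᵢe^(−Eᵢ/kT) = 3·e^(−0.4454) + 1·e^(−2.059) + 2·e^(−2.979) = 1.922 + 0.1276 + 0.1017 = 2.151.
F = −kT ln Z = −0.0339 × ln(2.151) = −0.0339 × 0.7659 = -0.026 eV.

-0.026 eV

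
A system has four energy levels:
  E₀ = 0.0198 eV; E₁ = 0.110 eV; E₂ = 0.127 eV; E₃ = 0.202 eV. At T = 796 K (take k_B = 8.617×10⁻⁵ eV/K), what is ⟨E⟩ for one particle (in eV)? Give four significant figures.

k_BT = 8.617×10⁻⁵ × 796 K = 0.0685913 eV.
Eᵢ/kT = 0.288666, 1.60370, 1.85155, 2.94498.
Z = Σ e^(−Eᵢ/kT) = e^(−0.288666) + e^(−1.60370) + e^(−1.85155) + e^(−2.94498) = 0.749262 + 0.201151 + 0.156994 + 0.0526031 = 1.16001.
⟨E⟩ = Σ Eᵢ e^(−Eᵢ/kT) / Z = (0.0198·0.749262 + 0.110·0.201151 + 0.127·0.156994 + 0.202·0.0526031) / 1.16001 = 0.05821 eV.

0.05821 eV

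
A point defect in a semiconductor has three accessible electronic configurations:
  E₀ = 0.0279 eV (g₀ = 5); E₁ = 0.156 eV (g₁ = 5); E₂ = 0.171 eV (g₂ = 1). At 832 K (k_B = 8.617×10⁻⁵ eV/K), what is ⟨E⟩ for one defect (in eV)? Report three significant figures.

0.0491 eV

k_BT = 8.617×10⁻⁵ × 832 K = 0.071693 eV.
Eᵢ/kT = 0.38916, 2.1759, 2.3852.
Z = Σ gᵢe^(−Eᵢ/kT) = 5·e^(−0.38916) + 5·e^(−2.1759) + 1·e^(−2.3852) = 3.3881 + 0.56753 + 0.092071 = 4.0477.
⟨E⟩ = Σ Eᵢ gᵢe^(−Eᵢ/kT) / Z = (0.0279·3.3881 + 0.156·0.56753 + 0.171·0.092071) / 4.0477 = 0.0491 eV.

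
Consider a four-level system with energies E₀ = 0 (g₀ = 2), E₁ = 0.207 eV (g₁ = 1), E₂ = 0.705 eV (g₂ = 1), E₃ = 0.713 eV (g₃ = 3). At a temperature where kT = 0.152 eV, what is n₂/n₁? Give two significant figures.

0.038

n₂/n₁ = (g₂/g₁) exp[−(E₂−E₁)/kT] = (1/1) × exp(−(0.498 eV)/(0.152 eV)) = (1/1) × exp(-3.276) = 0.038.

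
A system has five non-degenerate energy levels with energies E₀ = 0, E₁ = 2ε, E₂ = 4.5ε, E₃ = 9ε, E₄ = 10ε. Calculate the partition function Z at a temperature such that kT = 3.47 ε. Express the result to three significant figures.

Z = 1.97

Eᵢ/kT = 0, 0.57637, 1.2968, 2.5937, 2.8818.
Z = Σ e^(−Eᵢ/kT) = e^(−0) + e^(−0.57637) + e^(−1.2968) + e^(−2.5937) + e^(−2.8818) = 1.0000 + 0.56193 + 0.27341 + 0.074743 + 0.056034 = 1.9661.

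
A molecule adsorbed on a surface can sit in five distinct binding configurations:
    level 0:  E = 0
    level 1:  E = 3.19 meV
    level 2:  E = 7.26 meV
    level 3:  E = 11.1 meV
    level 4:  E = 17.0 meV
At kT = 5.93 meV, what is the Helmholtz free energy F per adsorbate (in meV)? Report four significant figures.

-4.368 meV

Eᵢ/kT = 0, 0.537943, 1.22428, 1.87184, 2.86678.
Z = Σ e^(−Eᵢ/kT) = e^(−0) + e^(−0.537943) + e^(−1.22428) + e^(−1.87184) + e^(−2.86678) = 1.00000 + 0.583948 + 0.293969 + 0.153840 + 0.0568818 = 2.08864.
F = −kT ln Z = −5.93 × ln(2.08864) = −5.93 × 0.736513 = -4.368 meV.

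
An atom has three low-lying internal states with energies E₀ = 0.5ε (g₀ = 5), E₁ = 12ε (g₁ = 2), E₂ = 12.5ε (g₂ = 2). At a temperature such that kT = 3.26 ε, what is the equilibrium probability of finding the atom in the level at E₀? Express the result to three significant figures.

0.979

Eᵢ/kT = 0.15337, 3.6810, 3.8344.
Z = Σ gᵢe^(−Eᵢ/kT) = 5·e^(−0.15337) + 2·e^(−3.6810) + 2·e^(−3.8344) = 4.2891 + 0.050396 + 0.043229 = 4.3827.
P₀ = g₀ e^(−E₀/kT) / Z = 4.2891/4.3827 = 0.979.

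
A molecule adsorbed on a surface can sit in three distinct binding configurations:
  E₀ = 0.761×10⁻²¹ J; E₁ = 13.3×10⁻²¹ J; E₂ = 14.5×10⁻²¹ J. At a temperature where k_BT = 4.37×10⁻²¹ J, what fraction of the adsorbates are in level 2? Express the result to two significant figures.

0.039

Eᵢ/kT = 0.1741, 3.043, 3.318.
Z = Σ e^(−Eᵢ/kT) = e^(−0.1741) + e^(−3.043) + e^(−3.318) = 0.8402 + 0.04769 + 0.03623 = 0.9241.
P₂ = e^(−E₂/kT) / Z = 0.03623/0.9241 = 0.039.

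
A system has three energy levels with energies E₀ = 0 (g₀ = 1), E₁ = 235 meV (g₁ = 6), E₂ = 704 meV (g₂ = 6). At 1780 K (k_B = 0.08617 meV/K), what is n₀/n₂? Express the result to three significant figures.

16.4

k_BT = 0.08617 × 1780 K = 153.38 meV.
n₀/n₂ = (g₀/g₂) exp[−(E₀−E₂)/kT] = (1/6) × exp(−(-704 meV)/(153.38 meV)) = (1/6) × exp(4.5899) = 16.4.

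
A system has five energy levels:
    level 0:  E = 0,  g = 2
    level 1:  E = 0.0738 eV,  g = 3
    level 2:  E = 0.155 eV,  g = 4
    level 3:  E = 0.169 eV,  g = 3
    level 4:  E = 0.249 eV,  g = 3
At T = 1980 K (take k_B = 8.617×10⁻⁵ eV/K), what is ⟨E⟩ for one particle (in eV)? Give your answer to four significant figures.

k_BT = 8.617×10⁻⁵ × 1980 K = 0.170617 eV.
Eᵢ/kT = 0, 0.432548, 0.908468, 0.990523, 1.45941.
Z = Σ gᵢe^(−Eᵢ/kT) = 2·e^(−0) + 3·e^(−0.432548) + 4·e^(−0.908468) + 3·e^(−0.990523) + 3·e^(−1.45941) = 2.00000 + 1.94656 + 1.61257 + 1.11415 + 0.697120 = 7.37040.
⟨E⟩ = Σ Eᵢ gᵢe^(−Eᵢ/kT) / Z = (0·2.00000 + 0.0738·1.94656 + 0.155·1.61257 + 0.169·1.11415 + 0.249·0.697120) / 7.37040 = 0.1025 eV.

0.1025 eV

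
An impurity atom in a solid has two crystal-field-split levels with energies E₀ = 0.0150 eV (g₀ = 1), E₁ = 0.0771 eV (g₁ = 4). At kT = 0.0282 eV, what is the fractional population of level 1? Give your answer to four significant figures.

Eᵢ/kT = 0.531915, 2.73404.
Z = Σ gᵢe^(−Eᵢ/kT) = 1·e^(−0.531915) + 4·e^(−2.73404) = 0.587479 + 0.259825 = 0.847304.
P₁ = g₁ e^(−E₁/kT) / Z = 0.259825/0.847304 = 0.3066.

0.3066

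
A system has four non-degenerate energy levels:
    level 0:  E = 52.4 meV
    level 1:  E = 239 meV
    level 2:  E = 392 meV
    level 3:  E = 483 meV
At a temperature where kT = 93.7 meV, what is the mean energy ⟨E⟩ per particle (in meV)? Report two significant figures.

86 meV

Eᵢ/kT = 0.5592, 2.551, 4.184, 5.155.
Z = Σ e^(−Eᵢ/kT) = e^(−0.5592) + e^(−2.551) + e^(−4.184) + e^(−5.155) = 0.5717 + 0.07800 + 0.01524 + 0.005770 = 0.6707.
⟨E⟩ = Σ Eᵢ e^(−Eᵢ/kT) / Z = (52.4·0.5717 + 239·0.07800 + 392·0.01524 + 483·0.005770) / 0.6707 = 86 meV.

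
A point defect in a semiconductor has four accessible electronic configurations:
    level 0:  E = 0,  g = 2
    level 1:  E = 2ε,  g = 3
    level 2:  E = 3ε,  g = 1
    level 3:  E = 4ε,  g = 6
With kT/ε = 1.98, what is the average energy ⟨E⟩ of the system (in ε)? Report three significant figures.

1.47 ε

Eᵢ/kT = 0, 1.0101, 1.5152, 2.0202.
Z = Σ gᵢe^(−Eᵢ/kT) = 2·e^(−0) + 3·e^(−1.0101) + 1·e^(−1.5152) + 6·e^(−2.0202) = 2.0000 + 1.0925 + 0.21976 + 0.79577 = 4.1080.
⟨E⟩ = Σ Eᵢ gᵢe^(−Eᵢ/kT) / Z = (0·2.0000 + 2·1.0925 + 3·0.21976 + 4·0.79577) / 4.1080 = 1.47 ε.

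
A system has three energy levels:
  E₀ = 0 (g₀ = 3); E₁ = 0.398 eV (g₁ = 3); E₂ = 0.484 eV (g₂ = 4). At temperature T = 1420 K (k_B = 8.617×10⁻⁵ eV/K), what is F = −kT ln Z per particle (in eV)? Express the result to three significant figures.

-0.142 eV

k_BT = 8.617×10⁻⁵ × 1420 K = 0.12236 eV.
Eᵢ/kT = 0, 3.2527, 3.9555.
Z = Σ gᵢe^(−Eᵢ/kT) = 3·e^(−0) + 3·e^(−3.2527) + 4·e^(−3.9555) = 3.0000 + 0.11601 + 0.076596 = 3.1926.
F = −kT ln Z = −0.12236 × ln(3.1926) = −0.12236 × 1.1608 = -0.142 eV.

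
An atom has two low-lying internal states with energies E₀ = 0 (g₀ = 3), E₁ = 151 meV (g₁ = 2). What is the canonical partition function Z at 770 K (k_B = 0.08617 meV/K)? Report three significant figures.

Z = 3.21

k_BT = 0.08617 × 770 K = 66.351 meV.
Eᵢ/kT = 0, 2.2758.
Z = Σ gᵢe^(−Eᵢ/kT) = 3·e^(−0) + 2·e^(−2.2758) = 3.0000 + 0.20543 = 3.2054.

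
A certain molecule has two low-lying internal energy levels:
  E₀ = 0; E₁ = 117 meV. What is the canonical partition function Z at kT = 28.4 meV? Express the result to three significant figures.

Z = 1.02

Eᵢ/kT = 0, 4.1197.
Z = Σ e^(−Eᵢ/kT) = e^(−0) + e^(−4.1197) = 1.0000 + 0.016249 = 1.0162.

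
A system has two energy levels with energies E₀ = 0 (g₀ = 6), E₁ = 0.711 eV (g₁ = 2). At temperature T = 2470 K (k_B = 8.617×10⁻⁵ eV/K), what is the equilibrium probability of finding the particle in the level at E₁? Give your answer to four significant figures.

k_BT = 8.617×10⁻⁵ × 2470 K = 0.212840 eV.
Eᵢ/kT = 0, 3.34054.
Z = Σ gᵢe^(−Eᵢ/kT) = 6·e^(−0) + 2·e^(−3.34054) = 6.00000 + 0.0708357 = 6.07084.
P₁ = g₁ e^(−E₁/kT) / Z = 0.0708357/6.07084 = 0.01167.

0.01167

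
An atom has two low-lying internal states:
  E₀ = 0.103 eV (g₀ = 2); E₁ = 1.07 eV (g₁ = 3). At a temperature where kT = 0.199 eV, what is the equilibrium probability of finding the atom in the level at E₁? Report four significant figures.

Eᵢ/kT = 0.517588, 5.37688.
Z = Σ gᵢe^(−Eᵢ/kT) = 2·e^(−0.517588) + 3·e^(−5.37688) = 1.19191 + 0.0138667 = 1.20578.
P₁ = g₁ e^(−E₁/kT) / Z = 0.0138667/1.20578 = 0.01150.

0.01150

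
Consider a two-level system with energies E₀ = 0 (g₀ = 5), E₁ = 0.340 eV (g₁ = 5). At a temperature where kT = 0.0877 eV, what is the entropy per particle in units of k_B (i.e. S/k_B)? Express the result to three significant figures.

Eᵢ/kT = 0, 3.8769.
Z = Σ gᵢe^(−Eᵢ/kT) = 5·e^(−0) + 5·e^(−3.8769) = 5.0000 + 0.10357 = 5.1036.
⟨E⟩ = Σ EᵢPᵢ = 0.0068998 eV.
S/k_B = ln Z + ⟨E⟩/kT = ln(5.1036) + 0.0068998/0.0877 = 1.6299 + 0.078675 = 1.71.

1.71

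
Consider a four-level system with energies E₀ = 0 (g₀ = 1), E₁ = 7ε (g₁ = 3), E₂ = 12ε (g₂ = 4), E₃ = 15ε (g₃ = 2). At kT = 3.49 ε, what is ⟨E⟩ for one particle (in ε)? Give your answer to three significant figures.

Eᵢ/kT = 0, 2.0057, 3.4384, 4.2980.
Z = Σ gᵢe^(−Eᵢ/kT) = 1·e^(−0) + 3·e^(−2.0057) + 4·e^(−3.4384) + 2·e^(−4.2980) = 1.0000 + 0.40370 + 0.12846 + 0.027191 = 1.5594.
⟨E⟩ = Σ Eᵢ gᵢe^(−Eᵢ/kT) / Z = (0·1.0000 + 7·0.40370 + 12·0.12846 + 15·0.027191) / 1.5594 = 3.06 ε.

3.06 ε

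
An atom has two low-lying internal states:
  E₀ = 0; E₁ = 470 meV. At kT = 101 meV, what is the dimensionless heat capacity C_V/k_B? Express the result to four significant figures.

0.2025

Eᵢ/kT = 0, 4.65347.
Z = Σ e^(−Eᵢ/kT) = e^(−0) + e^(−4.65347) = 1.00000 + 0.00952848 = 1.00953.
⟨E⟩ = 4.43611 meV, ⟨E²⟩ = 2084.97 meV².
C_V/k_B = (⟨E²⟩ − ⟨E⟩²)/(kT)² = (2084.97 − 19.6791)/10201.0 = 0.2025.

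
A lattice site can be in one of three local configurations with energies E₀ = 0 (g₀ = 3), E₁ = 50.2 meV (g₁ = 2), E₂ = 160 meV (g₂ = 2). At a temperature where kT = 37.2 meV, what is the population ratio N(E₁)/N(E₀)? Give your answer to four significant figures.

n₁/n₀ = (g₁/g₀) exp[−(E₁−E₀)/kT] = (2/3) × exp(−(50.2 meV)/(37.2 meV)) = (2/3) × exp(-1.34946) = 0.1729.

0.1729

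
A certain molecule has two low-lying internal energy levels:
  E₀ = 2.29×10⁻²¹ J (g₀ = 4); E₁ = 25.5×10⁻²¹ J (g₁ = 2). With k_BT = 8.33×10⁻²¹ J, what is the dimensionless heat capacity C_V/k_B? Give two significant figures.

Eᵢ/kT = 0.2749, 3.061.
Z = Σ gᵢe^(−Eᵢ/kT) = 4·e^(−0.2749) + 2·e^(−3.061) = 3.039 + 0.09368 = 3.133.
⟨E⟩ = 2.984, ⟨E²⟩ = 24.53.
C_V/k_B = (⟨E²⟩ − ⟨E⟩²)/(kT)² = (24.53 − 8.904)/69.39 = 0.23.

0.23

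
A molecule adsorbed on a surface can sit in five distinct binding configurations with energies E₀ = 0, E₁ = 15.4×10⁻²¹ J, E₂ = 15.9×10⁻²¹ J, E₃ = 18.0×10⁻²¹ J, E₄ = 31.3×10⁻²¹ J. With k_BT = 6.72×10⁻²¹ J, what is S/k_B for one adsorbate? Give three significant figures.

0.777

Eᵢ/kT = 0, 2.2917, 2.3661, 2.6786, 4.6577.
Z = Σ e^(−Eᵢ/kT) = e^(−0) + e^(−2.2917) + e^(−2.3661) + e^(−2.6786) + e^(−4.6577) = 1.0000 + 0.10109 + 0.093846 + 0.068659 + 0.0094883 = 1.2731.
⟨E⟩ = Σ EᵢPᵢ = 3.5989 ×10⁻²¹ J.
S/k_B = ln Z + ⟨E⟩/kT = ln(1.2731) + 3.5989/6.72 = 0.24145 + 0.53555 = 0.777.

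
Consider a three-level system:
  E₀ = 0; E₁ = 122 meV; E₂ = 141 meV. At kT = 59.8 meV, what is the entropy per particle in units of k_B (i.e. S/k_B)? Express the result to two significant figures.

0.60

Eᵢ/kT = 0, 2.040, 2.358.
Z = Σ e^(−Eᵢ/kT) = e^(−0) + e^(−2.040) + e^(−2.358) = 1.000 + 0.1300 + 0.09461 = 1.225.
⟨E⟩ = Σ EᵢPᵢ = 23.84 meV.
S/k_B = ln Z + ⟨E⟩/kT = ln(1.225) + 23.84/59.8 = 0.2029 + 0.3987 = 0.60.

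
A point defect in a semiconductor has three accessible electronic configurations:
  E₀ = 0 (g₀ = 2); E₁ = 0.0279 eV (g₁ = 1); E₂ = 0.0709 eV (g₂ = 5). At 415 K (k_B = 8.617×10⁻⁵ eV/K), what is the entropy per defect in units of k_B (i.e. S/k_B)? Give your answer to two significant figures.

k_BT = 8.617×10⁻⁵ × 415 K = 0.03576 eV.
Eᵢ/kT = 0, 0.7802, 1.983.
Z = Σ gᵢe^(−Eᵢ/kT) = 2·e^(−0) + 1·e^(−0.7802) + 5·e^(−1.983) = 2.000 + 0.4583 + 0.6883 = 3.147.
⟨E⟩ = Σ EᵢPᵢ = 0.01957 eV.
S/k_B = ln Z + ⟨E⟩/kT = ln(3.147) + 0.01957/0.03576 = 1.146 + 0.5473 = 1.7.

1.7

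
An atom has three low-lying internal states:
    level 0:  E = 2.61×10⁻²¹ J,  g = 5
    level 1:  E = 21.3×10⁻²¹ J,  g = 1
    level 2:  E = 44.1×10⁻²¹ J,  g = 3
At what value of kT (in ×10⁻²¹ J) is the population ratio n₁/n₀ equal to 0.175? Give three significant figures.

n₁/n₀ = (g₁/g₀) exp[−(E₁−E₀)/kT] = 0.175.
⇒ (E₁−E₀)/kT = ln((1/5)/0.175) = ln(1.1429) = 0.13357.
kT = 18.69 ×10⁻²¹ J / 0.13357 = 140 ×10⁻²¹ J.

140 ×10⁻²¹ J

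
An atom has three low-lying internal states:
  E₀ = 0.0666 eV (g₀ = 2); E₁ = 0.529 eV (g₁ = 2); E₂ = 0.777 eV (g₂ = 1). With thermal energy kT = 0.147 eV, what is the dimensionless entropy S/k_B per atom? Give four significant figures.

0.8868

Eᵢ/kT = 0.453061, 3.59864, 5.28571.
Z = Σ gᵢe^(−Eᵢ/kT) = 2·e^(−0.453061) + 2·e^(−3.59864) + 1·e^(−5.28571) = 1.27136 + 0.0547218 + 0.00506344 = 1.33115.
⟨E⟩ = Σ EᵢPᵢ = 0.0883106 eV.
S/k_B = ln Z + ⟨E⟩/kT = ln(1.33115) + 0.0883106/0.147 = 0.286043 + 0.600752 = 0.8868.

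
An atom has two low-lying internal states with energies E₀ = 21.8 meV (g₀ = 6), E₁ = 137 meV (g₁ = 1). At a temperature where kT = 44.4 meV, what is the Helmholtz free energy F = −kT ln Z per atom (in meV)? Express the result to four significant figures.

-58.30 meV

Eᵢ/kT = 0.490991, 3.08559.
Z = Σ gᵢe^(−Eᵢ/kT) = 6·e^(−0.490991) + 1·e^(−3.08559) = 3.67212 + 0.0457031 = 3.71782.
F = −kT ln Z = −44.4 × ln(3.71782) = −44.4 × 1.31314 = -58.30 meV.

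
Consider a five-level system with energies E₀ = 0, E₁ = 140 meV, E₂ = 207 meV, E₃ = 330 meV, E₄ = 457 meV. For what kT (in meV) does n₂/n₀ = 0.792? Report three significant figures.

888 meV

n₂/n₀ = exp[−(E₂−E₀)/kT] = 0.792.
⇒ (E₂−E₀)/kT = ln(1/0.792) = ln(1.2626) = 0.23317.
kT = 207 meV / 0.23317 = 888 meV.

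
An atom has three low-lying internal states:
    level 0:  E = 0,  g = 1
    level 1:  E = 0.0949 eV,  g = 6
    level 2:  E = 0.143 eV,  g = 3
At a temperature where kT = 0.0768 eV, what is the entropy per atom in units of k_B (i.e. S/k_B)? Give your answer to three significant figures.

2.11

Eᵢ/kT = 0, 1.2357, 1.8620.
Z = Σ gᵢe^(−Eᵢ/kT) = 1·e^(−0) + 6·e^(−1.2357) + 3·e^(−1.8620) = 1.0000 + 1.7438 + 0.46608 = 3.2099.
⟨E⟩ = Σ EᵢPᵢ = 0.072319 eV.
S/k_B = ln Z + ⟨E⟩/kT = ln(3.2099) + 0.072319/0.0768 = 1.1662 + 0.94165 = 2.11.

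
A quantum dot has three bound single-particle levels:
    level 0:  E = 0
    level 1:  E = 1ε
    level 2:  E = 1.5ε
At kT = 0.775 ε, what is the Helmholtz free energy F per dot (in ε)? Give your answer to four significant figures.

-0.2715 ε

Eᵢ/kT = 0, 1.29032, 1.93548.
Z = Σ e^(−Eᵢ/kT) = e^(−0) + e^(−1.29032) + e^(−1.93548) = 1.00000 + 0.275183 + 0.144355 = 1.41954.
F = −kT ln Z = −0.775 × ln(1.41954) = −0.775 × 0.350333 = -0.2715 ε.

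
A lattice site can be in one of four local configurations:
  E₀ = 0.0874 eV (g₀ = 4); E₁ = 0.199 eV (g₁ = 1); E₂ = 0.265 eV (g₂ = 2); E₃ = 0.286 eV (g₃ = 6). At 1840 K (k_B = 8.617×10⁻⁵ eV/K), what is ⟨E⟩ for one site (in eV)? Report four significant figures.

k_BT = 8.617×10⁻⁵ × 1840 K = 0.158553 eV.
Eᵢ/kT = 0.551235, 1.25510, 1.67137, 1.80381.
Z = Σ gᵢe^(−Eᵢ/kT) = 4·e^(−0.551235) + 1·e^(−1.25510) + 2·e^(−1.67137) + 6·e^(−1.80381) = 2.30495 + 0.285047 + 0.375979 + 0.988022 = 3.95400.
⟨E⟩ = Σ Eᵢ gᵢe^(−Eᵢ/kT) / Z = (0.0874·2.30495 + 0.199·0.285047 + 0.265·0.375979 + 0.286·0.988022) / 3.95400 = 0.1620 eV.

0.1620 eV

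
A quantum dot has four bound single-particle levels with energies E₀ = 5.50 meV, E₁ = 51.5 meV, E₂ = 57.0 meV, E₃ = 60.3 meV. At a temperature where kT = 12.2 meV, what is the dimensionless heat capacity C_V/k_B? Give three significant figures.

Eᵢ/kT = 0.45082, 4.2213, 4.6721, 4.9426.
Z = Σ e^(−Eᵢ/kT) = e^(−0.45082) + e^(−4.2213) + e^(−4.6721) + e^(−4.9426) = 0.63711 + 0.014680 + 0.0093526 + 0.0071360 = 0.66828.
⟨E⟩ = 7.8164 meV, ⟨E²⟩ = 171.40 meV².
C_V/k_B = (⟨E²⟩ − ⟨E⟩²)/(kT)² = (171.40 − 61.096)/148.84 = 0.741.

0.741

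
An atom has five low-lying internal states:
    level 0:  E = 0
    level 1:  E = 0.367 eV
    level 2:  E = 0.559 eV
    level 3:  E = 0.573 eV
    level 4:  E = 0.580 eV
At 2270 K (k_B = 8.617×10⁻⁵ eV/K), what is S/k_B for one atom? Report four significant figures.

k_BT = 8.617×10⁻⁵ × 2270 K = 0.195606 eV.
Eᵢ/kT = 0, 1.87622, 2.85779, 2.92936, 2.96514.
Z = Σ e^(−Eᵢ/kT) = e^(−0) + e^(−1.87622) + e^(−2.85779) + e^(−2.92936) + e^(−2.96514) = 1.00000 + 0.153168 + 0.0573955 + 0.0534312 + 0.0515533 = 1.31555.
⟨E⟩ = Σ EᵢPᵢ = 0.113119 eV.
S/k_B = ln Z + ⟨E⟩/kT = ln(1.31555) + 0.113119/0.195606 = 0.274255 + 0.578300 = 0.8526.

0.8526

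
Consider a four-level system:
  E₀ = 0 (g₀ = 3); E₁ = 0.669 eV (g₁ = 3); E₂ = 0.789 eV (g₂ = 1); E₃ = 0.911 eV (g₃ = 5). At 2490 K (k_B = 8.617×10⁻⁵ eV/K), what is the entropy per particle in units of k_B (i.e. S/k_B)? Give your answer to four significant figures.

1.423

k_BT = 8.617×10⁻⁵ × 2490 K = 0.214563 eV.
Eᵢ/kT = 0, 3.11797, 3.67724, 4.24584.
Z = Σ gᵢe^(−Eᵢ/kT) = 3·e^(−0) + 3·e^(−3.11797) + 1·e^(−3.67724) + 5·e^(−4.24584) = 3.00000 + 0.132741 + 0.0252927 + 0.0716185 = 3.22965.
⟨E⟩ = Σ EᵢPᵢ = 0.0538771 eV.
S/k_B = ln Z + ⟨E⟩/kT = ln(3.22965) + 0.0538771/0.214563 = 1.17237 + 0.251102 = 1.423.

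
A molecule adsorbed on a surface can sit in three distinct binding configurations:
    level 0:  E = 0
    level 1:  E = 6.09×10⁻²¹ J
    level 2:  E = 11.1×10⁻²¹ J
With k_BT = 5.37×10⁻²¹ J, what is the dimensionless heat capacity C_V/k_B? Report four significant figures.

Eᵢ/kT = 0, 1.13408, 2.06704.
Z = Σ e^(−Eᵢ/kT) = e^(−0) + e^(−1.13408) + e^(−2.06704) = 1.00000 + 0.321718 + 0.126560 = 1.44828.
⟨E⟩ = 2.32281, ⟨E²⟩ = 19.0056.
C_V/k_B = (⟨E²⟩ − ⟨E⟩²)/(kT)² = (19.0056 − 5.39545)/28.8369 = 0.4720.

0.4720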